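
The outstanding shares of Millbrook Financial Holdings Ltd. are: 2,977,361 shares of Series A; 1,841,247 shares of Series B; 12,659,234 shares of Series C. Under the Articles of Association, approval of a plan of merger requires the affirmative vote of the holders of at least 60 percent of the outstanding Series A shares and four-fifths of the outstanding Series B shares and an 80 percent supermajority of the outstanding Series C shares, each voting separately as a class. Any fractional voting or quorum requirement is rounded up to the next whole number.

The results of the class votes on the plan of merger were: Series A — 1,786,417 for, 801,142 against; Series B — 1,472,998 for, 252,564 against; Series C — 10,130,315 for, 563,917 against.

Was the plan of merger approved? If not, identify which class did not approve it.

Series A: 3/5 of 2977361 = 1786416.60, rounded up to 1786417; 1,786,417 required, 1,786,417 in favor — approved.
Series B: 4/5 of 1841247 = 1472997.60, rounded up to 1472998; 1,472,998 required, 1,472,998 in favor — approved.
Series C: 4/5 of 12659234 = 10127387.20, rounded up to 10127388; 10,127,388 required, 10,130,315 in favor — approved.

Approved — every class gave the required vote.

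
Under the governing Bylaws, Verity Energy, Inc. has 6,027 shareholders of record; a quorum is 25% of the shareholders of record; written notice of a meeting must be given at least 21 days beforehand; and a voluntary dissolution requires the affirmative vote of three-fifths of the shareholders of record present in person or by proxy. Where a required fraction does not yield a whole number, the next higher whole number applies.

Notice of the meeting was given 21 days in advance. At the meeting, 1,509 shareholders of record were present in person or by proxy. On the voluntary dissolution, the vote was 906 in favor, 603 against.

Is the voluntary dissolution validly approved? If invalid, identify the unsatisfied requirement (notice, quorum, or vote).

Valid — all requirements satisfied.

Notice: 21 days given; 21 required. Satisfied.
Quorum: 25% of 6,027 = 1,506.75, rounded up to 1,507; 1,509 present. Satisfied.
Vote: requires three-fifths of those present (1,509); 3/5 of 1509 = 905.40, rounded up to 906, so 906 needed; 906 in favor. Satisfied.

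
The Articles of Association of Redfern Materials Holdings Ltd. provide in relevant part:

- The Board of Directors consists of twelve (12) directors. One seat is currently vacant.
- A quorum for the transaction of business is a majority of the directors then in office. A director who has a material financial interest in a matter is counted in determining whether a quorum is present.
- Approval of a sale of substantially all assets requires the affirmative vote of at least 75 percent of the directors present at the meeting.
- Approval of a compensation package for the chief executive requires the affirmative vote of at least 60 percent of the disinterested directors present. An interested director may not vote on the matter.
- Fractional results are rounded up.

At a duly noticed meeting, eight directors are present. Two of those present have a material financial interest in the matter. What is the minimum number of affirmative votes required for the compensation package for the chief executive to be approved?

The compensation package for the chief executive requires three-fifths of the disinterested directors present (8 − 2 = 6).
3/5 of 6 = 3.60, rounded up to 4.

4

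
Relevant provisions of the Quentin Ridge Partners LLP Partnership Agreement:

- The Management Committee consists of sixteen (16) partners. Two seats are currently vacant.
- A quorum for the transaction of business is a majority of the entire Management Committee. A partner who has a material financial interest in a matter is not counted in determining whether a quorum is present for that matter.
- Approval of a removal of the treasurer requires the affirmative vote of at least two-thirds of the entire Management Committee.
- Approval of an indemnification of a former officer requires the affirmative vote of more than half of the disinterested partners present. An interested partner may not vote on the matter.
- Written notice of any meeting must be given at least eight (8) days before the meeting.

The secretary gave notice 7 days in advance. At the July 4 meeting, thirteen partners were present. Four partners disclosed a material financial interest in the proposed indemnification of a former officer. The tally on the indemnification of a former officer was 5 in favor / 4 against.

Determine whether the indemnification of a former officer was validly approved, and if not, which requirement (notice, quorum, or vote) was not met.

Notice: 7 days given; 8 required (7 < 8). Not satisfied.
Quorum: 13 present, but the 4 interested partners do not count, leaving 9. Quorum is 9. Satisfied.
Vote: the indemnification of a former officer requires a majority of the disinterested partners present (13 − 4 = 9). A majority of 9 is 5, so 5 affirmative votes are needed; 5 voted in favor. Satisfied.

Invalid — notice requirement not satisfied.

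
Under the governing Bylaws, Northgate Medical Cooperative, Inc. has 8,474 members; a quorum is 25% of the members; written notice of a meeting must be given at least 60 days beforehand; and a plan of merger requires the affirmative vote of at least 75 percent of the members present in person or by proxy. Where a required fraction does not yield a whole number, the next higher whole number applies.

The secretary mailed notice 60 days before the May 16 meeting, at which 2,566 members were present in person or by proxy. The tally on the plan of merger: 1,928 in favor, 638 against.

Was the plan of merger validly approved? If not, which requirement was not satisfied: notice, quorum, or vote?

Valid — all requirements satisfied.

Notice: 60 days given; 60 required. Satisfied.
Quorum: 25% of 8,474 = 2,118.50, rounded up to 2,119; 2,566 present. Satisfied.
Vote: requires three-fourths of those present (2,566); 3/4 of 2566 = 1924.50, rounded up to 1925, so 1,925 needed; 1,928 in favor. Satisfied.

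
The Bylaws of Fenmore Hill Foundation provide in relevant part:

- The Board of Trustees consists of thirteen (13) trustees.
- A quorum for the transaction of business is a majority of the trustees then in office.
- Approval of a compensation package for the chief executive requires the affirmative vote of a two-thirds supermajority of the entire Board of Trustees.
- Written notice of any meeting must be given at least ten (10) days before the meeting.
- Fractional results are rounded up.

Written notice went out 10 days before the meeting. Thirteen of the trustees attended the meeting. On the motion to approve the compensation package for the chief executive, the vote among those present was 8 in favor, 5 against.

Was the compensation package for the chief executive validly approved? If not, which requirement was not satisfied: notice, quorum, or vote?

Notice: 10 days given; 10 required (10 ≥ 10). Satisfied.
Quorum: 13 present; quorum is 7. Satisfied.
Vote: the compensation package for the chief executive requires two-thirds of the entire Board of Trustees (13). 2/3 of 13 = 8.67, rounded up to 9, so 9 affirmative votes are needed; 8 voted in favor. Not satisfied.

Invalid — vote requirement not satisfied.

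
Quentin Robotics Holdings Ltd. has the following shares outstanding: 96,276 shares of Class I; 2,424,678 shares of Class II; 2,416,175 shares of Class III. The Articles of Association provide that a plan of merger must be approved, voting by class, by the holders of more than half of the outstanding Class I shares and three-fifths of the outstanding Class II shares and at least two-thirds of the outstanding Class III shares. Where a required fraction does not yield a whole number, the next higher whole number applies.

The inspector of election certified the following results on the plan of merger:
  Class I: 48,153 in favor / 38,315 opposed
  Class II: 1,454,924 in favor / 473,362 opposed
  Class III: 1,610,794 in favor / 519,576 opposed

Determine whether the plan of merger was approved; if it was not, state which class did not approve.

Class I: a majority of 96276 is 48139; 48,139 required, 48,153 in favor — approved.
Class II: 3/5 of 2424678 = 1454806.80, rounded up to 1454807; 1,454,807 required, 1,454,924 in favor — approved.
Class III: 2/3 of 2416175 = 1610783.33, rounded up to 1610784; 1,610,784 required, 1,610,794 in favor — approved.

Approved — every class gave the required vote.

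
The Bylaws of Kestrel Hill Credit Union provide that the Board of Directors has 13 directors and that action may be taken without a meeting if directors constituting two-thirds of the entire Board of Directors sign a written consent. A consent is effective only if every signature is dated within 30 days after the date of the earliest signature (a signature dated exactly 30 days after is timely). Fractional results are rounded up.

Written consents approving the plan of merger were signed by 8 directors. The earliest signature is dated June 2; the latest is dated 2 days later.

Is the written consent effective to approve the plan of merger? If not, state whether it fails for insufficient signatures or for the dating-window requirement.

Signatures required: two-thirds of 13 — 2/3 of 13 = 8.67, rounded up to 9, so 9 needed; 8 signed. Insufficient.
Dating window: the latest signature is 2 days after the earliest; the limit is 30 days. Within the window.

Not effective — insufficient signatures.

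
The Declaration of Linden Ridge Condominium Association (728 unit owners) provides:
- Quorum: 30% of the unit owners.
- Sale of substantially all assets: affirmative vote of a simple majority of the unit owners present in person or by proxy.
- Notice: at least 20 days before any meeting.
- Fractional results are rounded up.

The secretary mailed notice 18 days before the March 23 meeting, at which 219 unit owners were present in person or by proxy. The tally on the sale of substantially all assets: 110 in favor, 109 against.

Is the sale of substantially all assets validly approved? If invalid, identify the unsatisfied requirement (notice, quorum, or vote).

Invalid — notice requirement not satisfied.

Notice: 18 days given; 20 required. Not satisfied.
Quorum: 30% of 728 = 218.40, rounded up to 219; 219 present. Satisfied.
Vote: requires a majority of those present (219); a majority of 219 is 110, so 110 needed; 110 in favor. Satisfied.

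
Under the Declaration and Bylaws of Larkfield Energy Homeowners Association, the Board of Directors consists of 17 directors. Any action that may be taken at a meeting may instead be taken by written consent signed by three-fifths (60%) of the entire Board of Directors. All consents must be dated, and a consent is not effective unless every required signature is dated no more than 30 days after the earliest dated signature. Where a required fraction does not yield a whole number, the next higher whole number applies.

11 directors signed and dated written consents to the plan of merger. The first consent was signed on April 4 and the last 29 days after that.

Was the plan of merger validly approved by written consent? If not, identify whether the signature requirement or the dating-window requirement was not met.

Effective — both the signature and dating-window requirements are satisfied.

Signatures required: three-fifths (60%) of 17 — 3/5 of 17 = 10.20, rounded up to 11, so 11 needed; 11 signed. Sufficient.
Dating window: the latest signature is 29 days after the earliest; the limit is 30 days. Within the window.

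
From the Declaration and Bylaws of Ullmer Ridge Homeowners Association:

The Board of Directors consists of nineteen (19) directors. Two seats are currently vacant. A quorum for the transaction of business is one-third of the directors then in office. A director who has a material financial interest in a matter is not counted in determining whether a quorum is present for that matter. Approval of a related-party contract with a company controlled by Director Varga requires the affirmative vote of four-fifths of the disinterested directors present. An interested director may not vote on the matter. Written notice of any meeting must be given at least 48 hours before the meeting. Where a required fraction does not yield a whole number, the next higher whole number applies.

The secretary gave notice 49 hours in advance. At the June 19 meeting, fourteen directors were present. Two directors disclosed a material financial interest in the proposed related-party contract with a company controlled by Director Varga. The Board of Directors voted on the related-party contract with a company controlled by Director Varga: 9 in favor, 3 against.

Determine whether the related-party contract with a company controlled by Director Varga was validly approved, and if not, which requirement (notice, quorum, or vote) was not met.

Notice: 49 hours given; 48 required (49 ≥ 48). Satisfied.
Quorum: 14 present, but the 2 interested directors do not count, leaving 12. Quorum is 6. Satisfied.
Vote: the related-party contract with a company controlled by Director Varga requires four-fifths of the disinterested directors present (14 − 2 = 12). 4/5 of 12 = 9.60, rounded up to 10, so 10 affirmative votes are needed; 9 voted in favor. Not satisfied.

Invalid — vote requirement not satisfied.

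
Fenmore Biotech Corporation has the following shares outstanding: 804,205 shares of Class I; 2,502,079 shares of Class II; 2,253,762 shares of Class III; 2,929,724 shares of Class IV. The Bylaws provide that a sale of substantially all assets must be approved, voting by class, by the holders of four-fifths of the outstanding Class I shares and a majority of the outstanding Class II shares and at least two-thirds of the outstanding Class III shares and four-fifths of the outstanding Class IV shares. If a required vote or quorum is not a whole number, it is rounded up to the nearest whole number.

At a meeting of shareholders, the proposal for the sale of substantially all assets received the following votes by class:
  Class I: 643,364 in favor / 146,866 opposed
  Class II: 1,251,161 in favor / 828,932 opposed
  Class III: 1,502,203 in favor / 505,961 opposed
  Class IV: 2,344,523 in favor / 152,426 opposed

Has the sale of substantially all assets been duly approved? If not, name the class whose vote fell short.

Not approved — the Class III shares did not give the required vote.

Class I: 4/5 of 804205 = 643364; 643,364 required, 643,364 in favor — approved.
Class II: a majority of 2502079 is 1251040; 1,251,040 required, 1,251,161 in favor — approved.
Class III: 2/3 of 2253762 = 1502508; 1,502,508 required, 1,502,203 in favor — not approved.
Class IV: 4/5 of 2929724 = 2343779.20, rounded up to 2343780; 2,343,780 required, 2,344,523 in favor — approved.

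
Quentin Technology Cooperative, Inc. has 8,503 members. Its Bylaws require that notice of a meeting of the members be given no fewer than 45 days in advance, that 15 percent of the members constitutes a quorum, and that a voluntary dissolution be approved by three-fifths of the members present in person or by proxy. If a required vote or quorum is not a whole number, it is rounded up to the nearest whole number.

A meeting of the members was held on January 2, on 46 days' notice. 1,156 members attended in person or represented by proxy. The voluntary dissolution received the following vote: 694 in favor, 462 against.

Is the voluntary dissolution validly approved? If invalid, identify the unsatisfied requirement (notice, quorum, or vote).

Invalid — quorum requirement not satisfied.

Notice: 46 days given; 45 required. Satisfied.
Quorum: 15% of 8,503 = 1,275.45, rounded up to 1,276; 1,156 present. Not satisfied.
Vote: requires three-fifths of those present (1,156); 3/5 of 1156 = 693.60, rounded up to 694, so 694 needed; 694 in favor. Satisfied.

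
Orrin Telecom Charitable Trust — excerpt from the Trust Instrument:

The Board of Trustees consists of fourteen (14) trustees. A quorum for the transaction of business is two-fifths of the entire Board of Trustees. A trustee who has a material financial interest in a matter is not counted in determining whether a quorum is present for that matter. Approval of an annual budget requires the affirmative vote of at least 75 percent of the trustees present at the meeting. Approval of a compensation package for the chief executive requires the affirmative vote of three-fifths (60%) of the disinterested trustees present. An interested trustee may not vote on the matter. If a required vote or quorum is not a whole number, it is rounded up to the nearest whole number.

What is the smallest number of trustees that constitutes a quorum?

2/5 of 14 = 5.60, rounded up to 6.

6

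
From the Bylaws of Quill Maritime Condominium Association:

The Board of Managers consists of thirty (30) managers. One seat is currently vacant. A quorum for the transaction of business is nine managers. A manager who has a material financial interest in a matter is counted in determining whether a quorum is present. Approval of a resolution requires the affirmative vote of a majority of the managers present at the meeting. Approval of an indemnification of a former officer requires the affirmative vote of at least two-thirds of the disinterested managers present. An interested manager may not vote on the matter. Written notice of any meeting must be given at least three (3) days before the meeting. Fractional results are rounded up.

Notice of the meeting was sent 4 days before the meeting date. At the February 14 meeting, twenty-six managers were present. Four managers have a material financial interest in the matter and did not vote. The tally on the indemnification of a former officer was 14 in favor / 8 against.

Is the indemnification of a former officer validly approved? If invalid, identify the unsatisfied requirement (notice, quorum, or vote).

Invalid — vote requirement not satisfied.

Notice: 4 days given; 3 required (4 ≥ 3). Satisfied.
Quorum: 26 present (interested managers count toward quorum); quorum is 9. Satisfied.
Vote: the indemnification of a former officer requires two-thirds of the disinterested managers present (26 − 4 = 22). 2/3 of 22 = 14.67, rounded up to 15, so 15 affirmative votes are needed; 14 voted in favor. Not satisfied.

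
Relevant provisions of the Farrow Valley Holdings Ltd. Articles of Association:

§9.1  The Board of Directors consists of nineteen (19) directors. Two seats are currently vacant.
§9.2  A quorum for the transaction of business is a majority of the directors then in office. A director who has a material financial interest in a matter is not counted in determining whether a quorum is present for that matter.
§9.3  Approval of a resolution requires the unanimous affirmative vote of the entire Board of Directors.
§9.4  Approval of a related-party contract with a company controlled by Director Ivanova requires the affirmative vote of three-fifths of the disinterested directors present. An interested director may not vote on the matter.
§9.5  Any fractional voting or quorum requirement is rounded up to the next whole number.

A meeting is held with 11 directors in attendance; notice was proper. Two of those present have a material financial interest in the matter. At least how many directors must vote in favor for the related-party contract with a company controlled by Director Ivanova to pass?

6

The related-party contract with a company controlled by Director Ivanova requires three-fifths of the disinterested directors present (11 − 2 = 9).
3/5 of 9 = 5.40, rounded up to 6.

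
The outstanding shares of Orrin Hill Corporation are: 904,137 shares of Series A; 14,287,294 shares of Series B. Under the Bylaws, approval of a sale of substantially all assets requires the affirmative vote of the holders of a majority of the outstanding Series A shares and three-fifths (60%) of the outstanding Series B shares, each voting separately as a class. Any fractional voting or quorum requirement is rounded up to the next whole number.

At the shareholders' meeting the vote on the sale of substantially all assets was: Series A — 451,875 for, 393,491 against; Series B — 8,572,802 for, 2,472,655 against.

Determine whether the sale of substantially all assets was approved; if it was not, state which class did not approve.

Not approved — the Series A shares did not give the required vote.

Series A: a majority of 904137 is 452069; 452,069 required, 451,875 in favor — not approved.
Series B: 3/5 of 14287294 = 8572376.40, rounded up to 8572377; 8,572,377 required, 8,572,802 in favor — approved.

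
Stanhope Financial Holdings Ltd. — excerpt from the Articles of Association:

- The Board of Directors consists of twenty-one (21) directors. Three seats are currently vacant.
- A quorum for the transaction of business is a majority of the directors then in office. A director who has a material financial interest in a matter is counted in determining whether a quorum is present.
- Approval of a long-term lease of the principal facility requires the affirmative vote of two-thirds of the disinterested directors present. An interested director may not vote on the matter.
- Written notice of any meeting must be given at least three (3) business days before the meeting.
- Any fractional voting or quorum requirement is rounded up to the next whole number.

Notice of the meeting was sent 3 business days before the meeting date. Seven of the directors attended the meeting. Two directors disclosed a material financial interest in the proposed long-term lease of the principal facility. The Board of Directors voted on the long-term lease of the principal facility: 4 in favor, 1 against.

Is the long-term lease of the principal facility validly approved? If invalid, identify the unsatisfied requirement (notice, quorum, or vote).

Invalid — quorum requirement not satisfied.

Notice: 3 business days given; 3 required (3 ≥ 3). Satisfied.
Quorum: 7 present (interested directors count toward quorum); quorum is 10. Not satisfied.
Vote: the long-term lease of the principal facility requires two-thirds of the disinterested directors present (7 − 2 = 5). 2/3 of 5 = 3.33, rounded up to 4, so 4 affirmative votes are needed; 4 voted in favor. Satisfied. (Moot — without a quorum no business can be validly transacted.)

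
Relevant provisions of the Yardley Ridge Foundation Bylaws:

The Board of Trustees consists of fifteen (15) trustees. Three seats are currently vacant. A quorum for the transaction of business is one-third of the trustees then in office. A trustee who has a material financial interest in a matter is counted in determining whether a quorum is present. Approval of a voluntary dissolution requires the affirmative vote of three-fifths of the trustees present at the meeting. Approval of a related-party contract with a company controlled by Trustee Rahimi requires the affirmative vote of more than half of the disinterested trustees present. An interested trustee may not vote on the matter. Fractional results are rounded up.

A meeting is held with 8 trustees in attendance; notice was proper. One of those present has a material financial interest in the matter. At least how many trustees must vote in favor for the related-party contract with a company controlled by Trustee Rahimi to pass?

The related-party contract with a company controlled by Trustee Rahimi requires a majority of the disinterested trustees present (8 − 1 = 7).
A majority of 7 is 4.

4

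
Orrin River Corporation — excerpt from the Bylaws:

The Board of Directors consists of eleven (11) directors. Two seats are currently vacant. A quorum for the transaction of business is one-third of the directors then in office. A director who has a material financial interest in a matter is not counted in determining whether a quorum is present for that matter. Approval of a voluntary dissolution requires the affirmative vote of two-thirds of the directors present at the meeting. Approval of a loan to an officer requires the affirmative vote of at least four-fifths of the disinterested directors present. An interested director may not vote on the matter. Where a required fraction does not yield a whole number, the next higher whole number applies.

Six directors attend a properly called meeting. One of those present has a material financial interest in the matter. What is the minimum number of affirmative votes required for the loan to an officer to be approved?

4

The loan to an officer requires four-fifths of the disinterested directors present (6 − 1 = 5).
4/5 of 5 = 4.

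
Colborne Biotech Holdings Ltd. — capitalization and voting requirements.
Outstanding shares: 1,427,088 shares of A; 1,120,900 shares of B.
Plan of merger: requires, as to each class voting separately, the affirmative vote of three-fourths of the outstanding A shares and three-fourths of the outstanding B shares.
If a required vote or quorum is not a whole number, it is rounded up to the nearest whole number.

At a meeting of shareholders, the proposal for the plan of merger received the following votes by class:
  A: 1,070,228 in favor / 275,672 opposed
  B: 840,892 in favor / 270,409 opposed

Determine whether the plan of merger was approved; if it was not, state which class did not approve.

A: 3/4 of 1427088 = 1070316; 1,070,316 required, 1,070,228 in favor — not approved.
B: 3/4 of 1120900 = 840675; 840,675 required, 840,892 in favor — approved.

Not approved — the A shares did not give the required vote.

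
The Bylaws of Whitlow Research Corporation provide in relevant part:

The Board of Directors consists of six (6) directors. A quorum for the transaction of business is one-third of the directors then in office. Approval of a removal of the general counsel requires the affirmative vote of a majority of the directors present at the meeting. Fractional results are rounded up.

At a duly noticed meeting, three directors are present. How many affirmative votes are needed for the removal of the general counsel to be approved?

2

The removal of the general counsel requires a majority of the directors present (3).
A majority of 3 is 2.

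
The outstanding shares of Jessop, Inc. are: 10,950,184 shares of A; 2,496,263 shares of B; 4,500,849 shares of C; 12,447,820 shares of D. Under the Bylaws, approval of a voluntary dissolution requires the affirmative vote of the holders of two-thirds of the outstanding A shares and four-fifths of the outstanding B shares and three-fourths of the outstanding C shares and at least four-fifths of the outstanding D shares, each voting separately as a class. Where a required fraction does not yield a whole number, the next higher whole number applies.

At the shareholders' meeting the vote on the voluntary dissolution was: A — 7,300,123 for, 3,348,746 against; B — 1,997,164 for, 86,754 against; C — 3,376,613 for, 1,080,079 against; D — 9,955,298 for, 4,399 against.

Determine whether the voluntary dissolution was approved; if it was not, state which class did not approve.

A: 2/3 of 10950184 = 7300122.67, rounded up to 7300123; 7,300,123 required, 7,300,123 in favor — approved.
B: 4/5 of 2496263 = 1997010.40, rounded up to 1997011; 1,997,011 required, 1,997,164 in favor — approved.
C: 3/4 of 4500849 = 3375636.75, rounded up to 3375637; 3,375,637 required, 3,376,613 in favor — approved.
D: 4/5 of 12447820 = 9958256; 9,958,256 required, 9,955,298 in favor — not approved.

Not approved — the D shares did not give the required vote.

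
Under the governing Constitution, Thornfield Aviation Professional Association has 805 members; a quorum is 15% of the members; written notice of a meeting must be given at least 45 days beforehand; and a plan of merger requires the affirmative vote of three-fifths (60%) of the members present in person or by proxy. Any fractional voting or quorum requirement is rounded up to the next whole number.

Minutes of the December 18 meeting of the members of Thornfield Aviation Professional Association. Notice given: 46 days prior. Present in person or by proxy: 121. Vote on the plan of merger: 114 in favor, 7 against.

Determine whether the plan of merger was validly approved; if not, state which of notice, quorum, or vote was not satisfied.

Valid — all requirements satisfied.

Notice: 46 days given; 45 required. Satisfied.
Quorum: 15% of 805 = 120.75, rounded up to 121; 121 present. Satisfied.
Vote: requires three-fifths of those present (121); 3/5 of 121 = 72.60, rounded up to 73, so 73 needed; 114 in favor. Satisfied.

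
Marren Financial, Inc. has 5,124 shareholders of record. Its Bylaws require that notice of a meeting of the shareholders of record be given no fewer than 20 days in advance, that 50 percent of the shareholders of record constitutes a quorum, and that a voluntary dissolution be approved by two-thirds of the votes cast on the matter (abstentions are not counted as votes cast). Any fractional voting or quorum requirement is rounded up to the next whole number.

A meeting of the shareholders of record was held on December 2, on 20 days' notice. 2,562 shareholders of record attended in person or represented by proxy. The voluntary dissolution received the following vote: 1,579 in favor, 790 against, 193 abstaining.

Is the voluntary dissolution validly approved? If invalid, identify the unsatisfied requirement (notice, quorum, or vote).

Invalid — vote requirement not satisfied.

Notice: 20 days given; 20 required. Satisfied.
Quorum: 50% of 5,124 = 2,562; 2,562 present. Satisfied.
Vote: requires two-thirds of the votes cast (2,562 − 193 abstaining = 2,369); 2/3 of 2369 = 1579.33, rounded up to 1580, so 1,580 needed; 1,579 in favor. Not satisfied.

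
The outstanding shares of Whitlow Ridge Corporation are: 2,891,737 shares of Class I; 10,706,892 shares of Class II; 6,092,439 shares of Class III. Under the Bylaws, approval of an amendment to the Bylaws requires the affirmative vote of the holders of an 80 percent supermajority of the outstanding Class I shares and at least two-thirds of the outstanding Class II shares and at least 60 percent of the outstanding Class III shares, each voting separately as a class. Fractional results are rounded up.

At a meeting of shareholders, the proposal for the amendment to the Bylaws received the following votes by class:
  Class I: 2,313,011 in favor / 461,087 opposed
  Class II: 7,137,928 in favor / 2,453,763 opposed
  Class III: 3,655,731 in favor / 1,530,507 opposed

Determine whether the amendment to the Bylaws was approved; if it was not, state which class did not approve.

Not approved — the Class I shares did not give the required vote.

Class I: 4/5 of 2891737 = 2313389.60, rounded up to 2313390; 2,313,390 required, 2,313,011 in favor — not approved.
Class II: 2/3 of 10706892 = 7137928; 7,137,928 required, 7,137,928 in favor — approved.
Class III: 3/5 of 6092439 = 3655463.40, rounded up to 3655464; 3,655,464 required, 3,655,731 in favor — approved.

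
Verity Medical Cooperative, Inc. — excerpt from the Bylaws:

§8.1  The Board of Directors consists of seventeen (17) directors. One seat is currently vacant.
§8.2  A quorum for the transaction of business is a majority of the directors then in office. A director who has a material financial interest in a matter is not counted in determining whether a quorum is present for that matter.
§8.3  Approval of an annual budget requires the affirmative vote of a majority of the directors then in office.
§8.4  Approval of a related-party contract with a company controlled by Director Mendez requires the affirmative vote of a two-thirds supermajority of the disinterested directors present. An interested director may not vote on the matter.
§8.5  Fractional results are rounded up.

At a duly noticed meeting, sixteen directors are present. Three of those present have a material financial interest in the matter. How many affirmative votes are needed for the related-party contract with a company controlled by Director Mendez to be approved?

9

The related-party contract with a company controlled by Director Mendez requires two-thirds of the disinterested directors present (16 − 3 = 13).
2/3 of 13 = 8.67, rounded up to 9.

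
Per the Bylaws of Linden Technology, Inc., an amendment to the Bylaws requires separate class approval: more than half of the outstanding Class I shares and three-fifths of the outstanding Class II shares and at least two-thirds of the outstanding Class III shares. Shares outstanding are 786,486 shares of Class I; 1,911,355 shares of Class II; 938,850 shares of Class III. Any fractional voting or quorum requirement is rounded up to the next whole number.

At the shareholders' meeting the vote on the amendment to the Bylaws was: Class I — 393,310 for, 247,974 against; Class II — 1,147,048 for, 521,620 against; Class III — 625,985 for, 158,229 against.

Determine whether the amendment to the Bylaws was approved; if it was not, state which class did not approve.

Approved — every class gave the required vote.

Class I: a majority of 786486 is 393244; 393,244 required, 393,310 in favor — approved.
Class II: 3/5 of 1911355 = 1146813; 1,146,813 required, 1,147,048 in favor — approved.
Class III: 2/3 of 938850 = 625900; 625,900 required, 625,985 in favor — approved.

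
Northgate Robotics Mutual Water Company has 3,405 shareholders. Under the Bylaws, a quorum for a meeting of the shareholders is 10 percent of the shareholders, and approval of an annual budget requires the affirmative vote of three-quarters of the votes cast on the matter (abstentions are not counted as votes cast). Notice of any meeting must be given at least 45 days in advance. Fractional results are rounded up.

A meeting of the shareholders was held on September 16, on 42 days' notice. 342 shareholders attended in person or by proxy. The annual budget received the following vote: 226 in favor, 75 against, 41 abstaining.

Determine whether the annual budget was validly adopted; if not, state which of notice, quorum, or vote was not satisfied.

Invalid — notice requirement not satisfied.

Notice: 42 days given; 45 required. Not satisfied.
Quorum: 10% of 3,405 = 340.50, rounded up to 341; 342 present. Satisfied.
Vote: requires three-fourths of the votes cast (342 − 41 abstaining = 301); 3/4 of 301 = 225.75, rounded up to 226, so 226 needed; 226 in favor. Satisfied.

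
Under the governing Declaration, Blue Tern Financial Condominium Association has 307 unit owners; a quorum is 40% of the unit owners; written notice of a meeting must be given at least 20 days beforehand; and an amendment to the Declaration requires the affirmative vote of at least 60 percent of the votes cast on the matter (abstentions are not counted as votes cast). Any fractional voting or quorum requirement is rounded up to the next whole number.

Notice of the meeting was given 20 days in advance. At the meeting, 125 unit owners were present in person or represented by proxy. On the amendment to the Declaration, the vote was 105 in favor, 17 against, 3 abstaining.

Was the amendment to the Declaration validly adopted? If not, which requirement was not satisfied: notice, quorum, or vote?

Valid — all requirements satisfied.

Notice: 20 days given; 20 required. Satisfied.
Quorum: 40% of 307 = 122.80, rounded up to 123; 125 present. Satisfied.
Vote: requires three-fifths of the votes cast (125 − 3 abstaining = 122); 3/5 of 122 = 73.20, rounded up to 74, so 74 needed; 105 in favor. Satisfied.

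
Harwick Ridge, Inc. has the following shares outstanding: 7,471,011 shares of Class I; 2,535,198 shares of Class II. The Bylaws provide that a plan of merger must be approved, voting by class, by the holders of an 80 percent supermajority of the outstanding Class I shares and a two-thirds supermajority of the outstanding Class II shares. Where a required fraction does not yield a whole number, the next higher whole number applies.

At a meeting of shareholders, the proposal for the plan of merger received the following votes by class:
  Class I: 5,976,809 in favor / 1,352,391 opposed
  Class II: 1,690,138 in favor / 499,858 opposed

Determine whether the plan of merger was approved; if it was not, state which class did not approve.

Approved — every class gave the required vote.

Class I: 4/5 of 7471011 = 5976808.80, rounded up to 5976809; 5,976,809 required, 5,976,809 in favor — approved.
Class II: 2/3 of 2535198 = 1690132; 1,690,132 required, 1,690,138 in favor — approved.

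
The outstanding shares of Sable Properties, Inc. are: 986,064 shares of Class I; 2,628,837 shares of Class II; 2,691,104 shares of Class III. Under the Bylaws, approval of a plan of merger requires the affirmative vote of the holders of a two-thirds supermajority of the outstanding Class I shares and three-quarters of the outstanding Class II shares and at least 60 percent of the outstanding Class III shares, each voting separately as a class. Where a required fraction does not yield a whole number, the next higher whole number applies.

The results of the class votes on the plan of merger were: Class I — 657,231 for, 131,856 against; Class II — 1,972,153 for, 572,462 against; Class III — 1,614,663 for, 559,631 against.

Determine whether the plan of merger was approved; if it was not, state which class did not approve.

Not approved — the Class I shares did not give the required vote.

Class I: 2/3 of 986064 = 657376; 657,376 required, 657,231 in favor — not approved.
Class II: 3/4 of 2628837 = 1971627.75, rounded up to 1971628; 1,971,628 required, 1,972,153 in favor — approved.
Class III: 3/5 of 2691104 = 1614662.40, rounded up to 1614663; 1,614,663 required, 1,614,663 in favor — approved.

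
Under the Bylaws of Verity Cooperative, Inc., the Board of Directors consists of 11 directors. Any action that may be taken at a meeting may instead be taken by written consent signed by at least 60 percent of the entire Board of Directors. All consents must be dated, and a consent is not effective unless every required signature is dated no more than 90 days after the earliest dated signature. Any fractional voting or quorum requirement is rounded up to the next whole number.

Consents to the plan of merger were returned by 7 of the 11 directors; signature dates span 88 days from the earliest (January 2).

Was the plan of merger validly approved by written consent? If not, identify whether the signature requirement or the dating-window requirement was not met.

Signatures required: at least 60 percent of 11 — 3/5 of 11 = 6.60, rounded up to 7, so 7 needed; 7 signed. Sufficient.
Dating window: the latest signature is 88 days after the earliest; the limit is 90 days. Within the window.

Effective — both the signature and dating-window requirements are satisfied.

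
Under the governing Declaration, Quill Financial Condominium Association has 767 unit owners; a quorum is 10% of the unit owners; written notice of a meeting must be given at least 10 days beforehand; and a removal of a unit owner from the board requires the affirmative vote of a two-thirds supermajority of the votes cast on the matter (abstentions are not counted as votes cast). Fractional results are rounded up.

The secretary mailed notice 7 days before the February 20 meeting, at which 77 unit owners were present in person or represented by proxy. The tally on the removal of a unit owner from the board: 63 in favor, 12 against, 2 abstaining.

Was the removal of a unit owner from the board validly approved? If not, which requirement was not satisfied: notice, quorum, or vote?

Invalid — notice requirement not satisfied.

Notice: 7 days given; 10 required. Not satisfied.
Quorum: 10% of 767 = 76.70, rounded up to 77; 77 present. Satisfied.
Vote: requires two-thirds of the votes cast (77 − 2 abstaining = 75); 2/3 of 75 = 50, so 50 needed; 63 in favor. Satisfied.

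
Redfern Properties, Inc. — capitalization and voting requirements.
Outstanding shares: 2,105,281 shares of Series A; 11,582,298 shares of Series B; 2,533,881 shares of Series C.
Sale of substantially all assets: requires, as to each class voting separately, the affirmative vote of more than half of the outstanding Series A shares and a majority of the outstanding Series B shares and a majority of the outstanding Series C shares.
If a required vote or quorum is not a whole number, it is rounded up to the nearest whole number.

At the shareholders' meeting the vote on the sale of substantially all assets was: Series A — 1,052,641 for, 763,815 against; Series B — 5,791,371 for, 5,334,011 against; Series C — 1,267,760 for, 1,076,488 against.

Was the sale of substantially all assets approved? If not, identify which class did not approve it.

Approved — every class gave the required vote.

Series A: a majority of 2105281 is 1052641; 1,052,641 required, 1,052,641 in favor — approved.
Series B: a majority of 11582298 is 5791150; 5,791,150 required, 5,791,371 in favor — approved.
Series C: a majority of 2533881 is 1266941; 1,266,941 required, 1,267,760 in favor — approved.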